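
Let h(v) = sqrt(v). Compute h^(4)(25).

The coefficient of (v - 25)^4 in the expansion is -1/2000000, so h^(4)(25) = 4! * (-1/2000000) = -3/250000.

-3/250000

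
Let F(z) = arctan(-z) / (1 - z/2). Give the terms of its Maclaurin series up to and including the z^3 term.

z^3/12 - z^2/2 - z

Multiply the two series term by term and collect like powers.
[z^0] = 0;  [z^1] = -1;  [z^2] = -1/2;  [z^3] = 1/12.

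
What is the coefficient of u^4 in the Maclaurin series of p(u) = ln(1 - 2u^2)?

Compute the successive derivatives at the expansion point and divide by k!.
p(0) = 0
p′(0) = 0
p′′(0) = -4
p′′′(0) = 0
p^(4)(0) = -48
So c_4 = p^(4)(0)/4! = -2.

-2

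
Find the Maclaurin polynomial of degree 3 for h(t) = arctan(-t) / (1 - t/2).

t^3/12 - t^2/2 - t

Write out both Maclaurin series and multiply, keeping only the needed powers.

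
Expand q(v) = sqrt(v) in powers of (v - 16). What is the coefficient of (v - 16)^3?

1/16384

Compute the successive derivatives at the expansion point and divide by k!.
[(v - 16)^0] = 4;  [(v - 16)^1] = 1/8;  [(v - 16)^2] = -1/512;  [(v - 16)^3] = 1/16384.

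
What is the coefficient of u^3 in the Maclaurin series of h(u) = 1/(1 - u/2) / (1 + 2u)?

-51/8

Multiply the two series term by term and collect like powers.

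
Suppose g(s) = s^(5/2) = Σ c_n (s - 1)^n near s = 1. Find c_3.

g(1) = 1
g′(1) = 5/2
g′′(1) = 15/4
g′′′(1) = 15/8
So c_3 = g′′′(1)/3! = 5/16.

5/16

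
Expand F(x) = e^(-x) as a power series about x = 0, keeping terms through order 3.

-x^3/6 + x^2/2 - x + 1

F(0) = 1
F′(0) = -1
F′′(0) = 1
F′′′(0) = -1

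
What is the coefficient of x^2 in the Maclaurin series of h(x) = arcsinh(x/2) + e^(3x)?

9/2

Expand each term separately and add.
So c_2 = h′′(0)/2! = 9/2.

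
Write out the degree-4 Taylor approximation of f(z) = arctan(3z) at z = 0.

-9*z^3 + 3*z

[z^0] = 0;  [z^1] = 3;  [z^2] = 0;  [z^3] = -9;  [z^4] = 0.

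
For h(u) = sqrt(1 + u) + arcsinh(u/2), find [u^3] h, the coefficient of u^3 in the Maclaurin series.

Combine the two series term by term.
h(0) = 1
h′(0) = 1
h′′(0) = -1/4
h′′′(0) = 1/4
So c_3 = h′′′(0)/3! = 1/24.

1/24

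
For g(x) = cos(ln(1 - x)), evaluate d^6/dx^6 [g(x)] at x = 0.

-190

Plug the Maclaurin series of the inner function into that of the outer and collect terms.
The coefficient of x^6 in the expansion is -19/72, so g^(6)(0) = 6! * (-19/72) = -190.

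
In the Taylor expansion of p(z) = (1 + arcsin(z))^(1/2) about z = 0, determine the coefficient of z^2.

-1/8

Let u equal the inner series; expand the outer function in u and truncate.
[z^0] = 1;  [z^1] = 1/2;  [z^2] = -1/8.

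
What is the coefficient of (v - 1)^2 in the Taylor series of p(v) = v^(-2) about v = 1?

3

Differentiate repeatedly and evaluate at the center.
p(1) = 1
p′(1) = -2
p′′(1) = 6
So c_2 = p′′(1)/2! = 3.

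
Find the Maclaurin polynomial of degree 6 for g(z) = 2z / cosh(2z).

20*z^5/3 - 4*z^3 + 2*z

Write the quotient as an unknown series and match coefficients against numerator = denominator · series.
g(0) = 0
g′(0) = 2
g′′(0) = 0
g′′′(0) = -24
g^(4)(0) = 0
g^(5)(0) = 800
g^(6)(0) = 0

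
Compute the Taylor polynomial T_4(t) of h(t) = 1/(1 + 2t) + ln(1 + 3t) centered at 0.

Expand each term separately and add.
h(0) = 1
h′(0) = 1
h′′(0) = -1
h′′′(0) = 6
h^(4)(0) = -102
Dividing each by k! gives the coefficients c_0, ..., c_4.

-17*t^4/4 + t^3 - t^2/2 + t + 1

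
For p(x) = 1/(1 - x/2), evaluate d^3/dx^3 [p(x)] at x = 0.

3/4

Apply the Taylor formula c_k = f^(k)(a)/k!.
The coefficient of x^3 in the expansion is 1/8, so p′′′(0) = 3! * (1/8) = 3/4.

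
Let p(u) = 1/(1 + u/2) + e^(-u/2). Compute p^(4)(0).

25/16

Combine the two series term by term.
The coefficient of u^4 in the expansion is 25/384, so p^(4)(0) = 4! * (25/384) = 25/16.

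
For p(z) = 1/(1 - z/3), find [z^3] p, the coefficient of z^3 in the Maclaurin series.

1/27

p(0) = 1
p′(0) = 1/3
p′′(0) = 2/9
p′′′(0) = 2/9
So c_3 = p′′′(0)/3! = 1/27.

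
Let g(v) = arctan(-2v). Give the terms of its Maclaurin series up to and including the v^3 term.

8*v^3/3 - 2*v

Compute the successive derivatives at the expansion point and divide by k!.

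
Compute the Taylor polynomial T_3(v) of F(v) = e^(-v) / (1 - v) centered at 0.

Multiply the two series term by term and collect like powers.
F(0) = 1
F′(0) = 0
F′′(0) = 1
F′′′(0) = 2
The Taylor polynomial is Σ F^(k)(0)/k! · v^k.

v^3/3 + v^2/2 + 1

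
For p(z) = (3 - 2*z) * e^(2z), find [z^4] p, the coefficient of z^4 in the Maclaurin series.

Multiply each power in the prefactor through the base expansion.
[z^0] = 3;  [z^1] = 4;  [z^2] = 2;  [z^3] = 0;  [z^4] = -2/3.
So c_4 = p^(4)(0)/4! = -2/3.

-2/3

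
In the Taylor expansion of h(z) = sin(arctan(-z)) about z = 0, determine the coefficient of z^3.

Compose series: expand the inner function first, then feed it into the outer expansion.

1/2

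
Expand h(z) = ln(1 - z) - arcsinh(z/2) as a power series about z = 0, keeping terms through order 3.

-5*z^3/16 - z^2/2 - 3*z/2

Combine the two series term by term.
[z^0] = 0;  [z^1] = -3/2;  [z^2] = -1/2;  [z^3] = -5/16.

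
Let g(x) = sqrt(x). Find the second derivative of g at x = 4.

-1/32

From the series, [(x - 4)^2] g = -1/64; multiply by 2! = 2 to get -1/32.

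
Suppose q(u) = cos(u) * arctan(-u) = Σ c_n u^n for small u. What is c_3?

5/6

Expand each factor separately, then convolve coefficients.
So c_3 = q′′′(0)/3! = 5/6.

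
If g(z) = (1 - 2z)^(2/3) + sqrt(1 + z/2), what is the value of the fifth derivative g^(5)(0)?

-18324565/248832

Add the two expansions coefficient-wise.
From the series, [z^5] g = -3664913/5971968; multiply by 5! = 120 to get -18324565/248832.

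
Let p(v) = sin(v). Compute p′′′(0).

-1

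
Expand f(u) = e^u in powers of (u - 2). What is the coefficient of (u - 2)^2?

e^(2)/2

f(2) = e^(2)
f′(2) = e^(2)
f′′(2) = e^(2)
Then c_k = f^(k)(2)/k! gives each Taylor coefficient.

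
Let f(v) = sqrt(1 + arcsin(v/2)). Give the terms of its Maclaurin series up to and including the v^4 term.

Compose series: expand the inner function first, then feed it into the outer expansion.

-31*v^4/6144 + 7*v^3/384 - v^2/32 + v/4 + 1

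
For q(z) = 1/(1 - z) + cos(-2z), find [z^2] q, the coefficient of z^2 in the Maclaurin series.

-1

Combine the two series term by term.
q(0) = 2
q′(0) = 1
q′′(0) = -2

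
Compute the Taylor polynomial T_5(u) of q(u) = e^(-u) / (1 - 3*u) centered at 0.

Multiply the numerator's expansion by the denominator's geometric series.

10447*u^5/60 + 1393*u^4/24 + 58*u^3/3 + 13*u^2/2 + 2*u + 1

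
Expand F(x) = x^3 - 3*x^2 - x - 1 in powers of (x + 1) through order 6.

Differentiate repeatedly and evaluate at the center.

(x + 1)^3 - 6*(x + 1)^2 + 8*(x + 1) - 4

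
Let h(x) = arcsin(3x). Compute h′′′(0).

27

The coefficient of x^3 in the expansion is 9/2, so h′′′(0) = 3! * (9/2) = 27.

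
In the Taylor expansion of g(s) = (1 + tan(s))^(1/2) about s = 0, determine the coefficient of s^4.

-47/384

Compose series: expand the inner function first, then feed it into the outer expansion.
g(0) = 1
g′(0) = 1/2
g′′(0) = -1/4
g′′′(0) = 11/8
g^(4)(0) = -47/16
Then c_k = g^(k)(0)/k! gives each Taylor coefficient.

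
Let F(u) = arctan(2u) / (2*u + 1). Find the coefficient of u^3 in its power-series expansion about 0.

Multiply the numerator's expansion by the denominator's geometric series.
F(0) = 0
F′(0) = 2
F′′(0) = -8
F′′′(0) = 32

16/3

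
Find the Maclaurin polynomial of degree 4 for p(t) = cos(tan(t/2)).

Compose series: expand the inner function first, then feed it into the outer expansion.
p(0) = 1
p′(0) = 0
p′′(0) = -1/4
p′′′(0) = 0
p^(4)(0) = -7/16
Then c_k = p^(k)(0)/k! gives each Taylor coefficient.

-7*t^4/384 - t^2/8 + 1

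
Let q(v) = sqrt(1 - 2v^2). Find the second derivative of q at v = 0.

From the series, [v^2] q = -1; multiply by 2! = 2 to get -2.

-2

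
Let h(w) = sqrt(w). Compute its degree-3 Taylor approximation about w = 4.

h(4) = 2
h′(4) = 1/4
h′′(4) = -1/32
h′′′(4) = 3/256
Dividing each by k! gives the coefficients c_0, ..., c_3.

(w - 4)^3/512 - (w - 4)^2/64 + (w - 4)/4 + 2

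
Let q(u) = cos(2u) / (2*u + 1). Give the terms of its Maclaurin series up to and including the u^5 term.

-52*u^5/3 + 26*u^4/3 - 4*u^3 + 2*u^2 - 2*u + 1

Multiply the numerator's expansion by the denominator's geometric series.
q(0) = 1
q′(0) = -2
q′′(0) = 4
q′′′(0) = -24
q^(4)(0) = 208
q^(5)(0) = -2080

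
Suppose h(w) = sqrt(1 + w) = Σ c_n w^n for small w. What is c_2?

Compute the successive derivatives at the expansion point and divide by k!.
h(0) = 1
h′(0) = 1/2
h′′(0) = -1/4
Then c_k = h^(k)(0)/k! gives each Taylor coefficient.

-1/8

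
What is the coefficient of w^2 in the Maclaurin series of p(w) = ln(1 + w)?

-1/2

Differentiate repeatedly and evaluate at the center.
[w^0] = 0;  [w^1] = 1;  [w^2] = -1/2.
So c_2 = p′′(0)/2! = -1/2.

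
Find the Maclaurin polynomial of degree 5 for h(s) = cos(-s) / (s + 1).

Multiply the numerator's expansion by the denominator's geometric series.
[s^0] = 1;  [s^1] = -1;  [s^2] = 1/2;  [s^3] = -1/2;  [s^4] = 13/24;  [s^5] = -13/24.

-13*s^5/24 + 13*s^4/24 - s^3/2 + s^2/2 - s + 1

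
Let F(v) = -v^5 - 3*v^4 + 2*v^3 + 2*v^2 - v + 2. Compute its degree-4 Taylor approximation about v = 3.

-18*(v - 3)^4 - 124*(v - 3)^3 - 412*(v - 3)^2 - 664*(v - 3) - 415

[(v - 3)^0] = -415;  [(v - 3)^1] = -664;  [(v - 3)^2] = -412;  [(v - 3)^3] = -124;  [(v - 3)^4] = -18.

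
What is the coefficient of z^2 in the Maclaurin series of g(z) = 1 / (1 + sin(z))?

1

Use the geometric series for the reciprocal, then substitute.
g(0) = 1
g′(0) = -1
g′′(0) = 2
Then c_k = g^(k)(0)/k! gives each Taylor coefficient.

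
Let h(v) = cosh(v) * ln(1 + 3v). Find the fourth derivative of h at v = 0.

Write out both Maclaurin series and multiply, keeping only the needed powers.
The coefficient of v^4 in the expansion is -45/2, so h^(4)(0) = 4! * (-45/2) = -540.

-540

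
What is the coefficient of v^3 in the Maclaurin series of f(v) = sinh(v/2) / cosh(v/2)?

Write the quotient as an unknown series and match coefficients against numerator = denominator · series.

-1/24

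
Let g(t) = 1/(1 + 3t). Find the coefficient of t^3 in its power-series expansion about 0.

[t^0] = 1;  [t^1] = -3;  [t^2] = 9;  [t^3] = -27.
So c_3 = g′′′(0)/3! = -27.

-27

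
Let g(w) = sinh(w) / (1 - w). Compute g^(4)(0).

28

Take the Cauchy product of the two expansions.
From the series, [w^4] g = 7/6; multiply by 4! = 24 to get 28.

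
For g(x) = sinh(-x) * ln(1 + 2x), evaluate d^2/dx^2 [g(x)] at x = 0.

-4

Take the Cauchy product of the two expansions.
The coefficient of x^2 in the expansion is -2, so g′′(0) = 2! * (-2) = -4.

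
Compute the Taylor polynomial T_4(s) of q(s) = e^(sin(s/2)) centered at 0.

-s^4/128 + s^2/8 + s/2 + 1

Let u equal the inner series; expand the outer function in u and truncate.
q(0) = 1
q′(0) = 1/2
q′′(0) = 1/4
q′′′(0) = 0
q^(4)(0) = -3/16
Dividing each by k! gives the coefficients c_0, ..., c_4.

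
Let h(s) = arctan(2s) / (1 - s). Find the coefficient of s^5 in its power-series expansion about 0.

Expand each factor separately, then convolve coefficients.
h(0) = 0
h′(0) = 2
h′′(0) = 4
h′′′(0) = -4
h^(4)(0) = -16
h^(5)(0) = 688
So c_5 = h^(5)(0)/5! = 86/15.

86/15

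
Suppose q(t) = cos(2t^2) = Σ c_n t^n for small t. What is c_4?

q(0) = 1
q′(0) = 0
q′′(0) = 0
q′′′(0) = 0
q^(4)(0) = -48
So c_4 = q^(4)(0)/4! = -2.

-2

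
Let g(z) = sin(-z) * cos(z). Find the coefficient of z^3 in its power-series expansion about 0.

2/3

Write out both Maclaurin series and multiply, keeping only the needed powers.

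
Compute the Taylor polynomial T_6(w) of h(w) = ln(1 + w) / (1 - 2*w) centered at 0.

Multiply the numerator's expansion by the denominator's geometric series.
h(0) = 0
h′(0) = 1
h′′(0) = 3
h′′′(0) = 20
h^(4)(0) = 154
h^(5)(0) = 1564
h^(6)(0) = 18648
Then c_k = h^(k)(0)/k! gives each Taylor coefficient.

259*w^6/10 + 391*w^5/30 + 77*w^4/12 + 10*w^3/3 + 3*w^2/2 + w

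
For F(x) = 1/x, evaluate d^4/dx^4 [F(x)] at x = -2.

-3/4

Use the known series and substitute for the argument.
From the series, [(x + 2)^4] F = -1/32; multiply by 4! = 24 to get -3/4.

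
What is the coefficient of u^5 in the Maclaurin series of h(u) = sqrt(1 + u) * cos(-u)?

13/768

Multiply the two series term by term and collect like powers.
[u^0] = 1;  [u^1] = 1/2;  [u^2] = -5/8;  [u^3] = -3/16;  [u^4] = 25/384;  [u^5] = 13/768.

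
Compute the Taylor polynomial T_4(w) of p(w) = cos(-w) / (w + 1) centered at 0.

13*w^4/24 - w^3/2 + w^2/2 - w + 1

Use 1/(1 - r) = Σ r^k on the denominator, then take the Cauchy product.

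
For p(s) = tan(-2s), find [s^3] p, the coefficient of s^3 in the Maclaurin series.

-8/3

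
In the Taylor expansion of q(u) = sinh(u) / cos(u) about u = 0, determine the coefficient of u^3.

2/3

Invert the denominator's series and multiply.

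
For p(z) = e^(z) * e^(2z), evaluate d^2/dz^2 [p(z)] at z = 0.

Write out both Maclaurin series and multiply, keeping only the needed powers.
The coefficient of z^2 in the expansion is 9/2, so p′′(0) = 2! * (9/2) = 9.

9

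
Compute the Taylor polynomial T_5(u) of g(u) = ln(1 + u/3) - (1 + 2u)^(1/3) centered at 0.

Expand each term separately and add.
[u^0] = -1;  [u^1] = -1/3;  [u^2] = 7/18;  [u^3] = -13/27;  [u^4] = 637/972;  [u^5] = -3517/3645.

-3517*u^5/3645 + 637*u^4/972 - 13*u^3/27 + 7*u^2/18 - u/3 - 1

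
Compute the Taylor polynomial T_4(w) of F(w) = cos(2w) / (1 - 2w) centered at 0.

Write out both Maclaurin series and multiply, keeping only the needed powers.

26*w^4/3 + 4*w^3 + 2*w^2 + 2*w + 1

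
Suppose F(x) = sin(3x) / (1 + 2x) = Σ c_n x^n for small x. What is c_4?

-15

Take the Cauchy product of the two expansions.
[x^0] = 0;  [x^1] = 3;  [x^2] = -6;  [x^3] = 15/2;  [x^4] = -15.
So c_4 = F^(4)(0)/4! = -15.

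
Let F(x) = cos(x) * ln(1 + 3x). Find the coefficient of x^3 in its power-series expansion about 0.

Expand each factor separately, then convolve coefficients.

15/2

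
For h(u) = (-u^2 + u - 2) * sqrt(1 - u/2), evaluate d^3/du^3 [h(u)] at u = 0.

45/32

Multiply each power in the prefactor through the base expansion.
The coefficient of u^3 in the expansion is 15/64, so h′′′(0) = 3! * (15/64) = 45/32.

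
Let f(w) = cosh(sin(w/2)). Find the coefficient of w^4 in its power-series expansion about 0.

-1/128

Compose series: expand the inner function first, then feed it into the outer expansion.
f(0) = 1
f′(0) = 0
f′′(0) = 1/4
f′′′(0) = 0
f^(4)(0) = -3/16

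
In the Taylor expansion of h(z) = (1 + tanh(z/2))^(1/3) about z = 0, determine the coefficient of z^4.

Plug the Maclaurin series of the inner function into that of the outer and collect terms.
[z^0] = 1;  [z^1] = 1/6;  [z^2] = -1/36;  [z^3] = -1/162;  [z^4] = 1/486.

1/486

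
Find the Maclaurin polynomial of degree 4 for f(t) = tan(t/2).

Use the known series and substitute for the argument.
f(0) = 0
f′(0) = 1/2
f′′(0) = 0
f′′′(0) = 1/4
f^(4)(0) = 0

t^3/24 + t/2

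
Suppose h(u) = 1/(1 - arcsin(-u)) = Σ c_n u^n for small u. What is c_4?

Let u equal the inner series; expand the outer function in u and truncate.
[u^0] = 1;  [u^1] = -1;  [u^2] = 1;  [u^3] = -7/6;  [u^4] = 4/3.
So c_4 = h^(4)(0)/4! = 4/3.

4/3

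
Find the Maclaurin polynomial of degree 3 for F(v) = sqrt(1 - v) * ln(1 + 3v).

87*v^3/8 - 6*v^2 + 3*v

Write out both Maclaurin series and multiply, keeping only the needed powers.
F(0) = 0
F′(0) = 3
F′′(0) = -12
F′′′(0) = 261/4
Dividing each by k! gives the coefficients c_0, ..., c_3.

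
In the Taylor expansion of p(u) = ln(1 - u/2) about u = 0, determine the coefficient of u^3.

Use the known series and substitute for the argument.

-1/24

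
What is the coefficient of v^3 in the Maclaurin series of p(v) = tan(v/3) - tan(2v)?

-215/81

Combine the two series term by term.
p(0) = 0
p′(0) = -5/3
p′′(0) = 0
p′′′(0) = -430/27
So c_3 = p′′′(0)/3! = -215/81.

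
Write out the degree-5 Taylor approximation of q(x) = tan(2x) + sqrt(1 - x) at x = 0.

Expand each term separately and add.
[x^0] = 1;  [x^1] = 3/2;  [x^2] = -1/8;  [x^3] = 125/48;  [x^4] = -5/128;  [x^5] = 16279/3840.

16279*x^5/3840 - 5*x^4/128 + 125*x^3/48 - x^2/8 + 3*x/2 + 1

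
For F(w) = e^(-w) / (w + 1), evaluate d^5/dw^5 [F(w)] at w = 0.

Use 1/(1 - r) = Σ r^k on the denominator, then take the Cauchy product.
The coefficient of w^5 in the expansion is -163/60, so F^(5)(0) = 5! * (-163/60) = -326.

-326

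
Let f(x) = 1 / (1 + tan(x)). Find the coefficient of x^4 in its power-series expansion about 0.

5/3

Expand as Σ (-1)^k u^k with u equal to the inner function's series.
So c_4 = f^(4)(0)/4! = 5/3.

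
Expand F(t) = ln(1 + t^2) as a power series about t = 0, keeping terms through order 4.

-t^4/2 + t^2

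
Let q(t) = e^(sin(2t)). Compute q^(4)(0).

Compose series: expand the inner function first, then feed it into the outer expansion.
From the series, [t^4] q = -2; multiply by 4! = 24 to get -48.

-48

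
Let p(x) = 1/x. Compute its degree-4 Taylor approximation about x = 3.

(x - 3)^4/243 - (x - 3)^3/81 + (x - 3)^2/27 - (x - 3)/9 + 1/3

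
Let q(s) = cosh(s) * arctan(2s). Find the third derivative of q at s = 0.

Write out both Maclaurin series and multiply, keeping only the needed powers.
The coefficient of s^3 in the expansion is -5/3, so q′′′(0) = 3! * (-5/3) = -10.

-10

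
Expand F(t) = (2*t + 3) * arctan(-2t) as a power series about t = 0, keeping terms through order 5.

-96*t^5/5 + 16*t^4/3 + 8*t^3 - 4*t^2 - 6*t

Multiply each power in the prefactor through the base expansion.
F(0) = 0
F′(0) = -6
F′′(0) = -8
F′′′(0) = 48
F^(4)(0) = 128
F^(5)(0) = -2304
Dividing each by k! gives the coefficients c_0, ..., c_5.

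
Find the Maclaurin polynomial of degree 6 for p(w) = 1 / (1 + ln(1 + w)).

Write 1/(1+u) = 1 - u + u^2 - u^3 + ... and substitute the series for u.
[w^0] = 1;  [w^1] = -1;  [w^2] = 3/2;  [w^3] = -7/3;  [w^4] = 11/3;  [w^5] = -347/60;  [w^6] = 3289/360.

3289*w^6/360 - 347*w^5/60 + 11*w^4/3 - 7*w^3/3 + 3*w^2/2 - w + 1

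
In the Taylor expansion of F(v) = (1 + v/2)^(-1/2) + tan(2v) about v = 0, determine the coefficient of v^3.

1009/384

Expand each term separately and add.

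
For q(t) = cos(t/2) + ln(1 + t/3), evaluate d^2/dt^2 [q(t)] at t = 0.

-13/36

Add the two expansions coefficient-wise.
The coefficient of t^2 in the expansion is -13/72, so q′′(0) = 2! * (-13/72) = -13/36.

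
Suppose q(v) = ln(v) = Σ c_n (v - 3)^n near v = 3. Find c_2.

-1/18

Use the known series and substitute for the argument.
[(v - 3)^0] = ln(3);  [(v - 3)^1] = 1/3;  [(v - 3)^2] = -1/18.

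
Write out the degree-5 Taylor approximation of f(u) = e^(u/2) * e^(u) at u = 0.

81*u^5/1280 + 27*u^4/128 + 9*u^3/16 + 9*u^2/8 + 3*u/2 + 1

Take the Cauchy product of the two expansions.
[u^0] = 1;  [u^1] = 3/2;  [u^2] = 9/8;  [u^3] = 9/16;  [u^4] = 27/128;  [u^5] = 81/1280.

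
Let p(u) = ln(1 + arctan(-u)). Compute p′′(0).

-1

Compose series: expand the inner function first, then feed it into the outer expansion.
The coefficient of u^2 in the expansion is -1/2, so p′′(0) = 2! * (-1/2) = -1.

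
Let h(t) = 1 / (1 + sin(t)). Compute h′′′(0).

Expand as Σ (-1)^k u^k with u equal to the inner function's series.
From the series, [t^3] h = -5/6; multiply by 3! = 6 to get -5.

-5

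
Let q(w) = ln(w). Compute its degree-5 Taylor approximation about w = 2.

(w - 2)^5/160 - (w - 2)^4/64 + (w - 2)^3/24 - (w - 2)^2/8 + (w - 2)/2 + ln(2)

q(2) = ln(2)
q′(2) = 1/2
q′′(2) = -1/4
q′′′(2) = 1/4
q^(4)(2) = -3/8
q^(5)(2) = 3/4
The Taylor polynomial is Σ q^(k)(2)/k! · (w - 2)^k.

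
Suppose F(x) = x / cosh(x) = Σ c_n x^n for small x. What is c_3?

-1/2

Invert the denominator's series and multiply.
F(0) = 0
F′(0) = 1
F′′(0) = 0
F′′′(0) = -3
So c_3 = F′′′(0)/3! = -1/2.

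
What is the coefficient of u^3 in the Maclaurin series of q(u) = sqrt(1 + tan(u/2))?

11/384

Compose series: expand the inner function first, then feed it into the outer expansion.
q(0) = 1
q′(0) = 1/4
q′′(0) = -1/16
q′′′(0) = 11/64
The Taylor polynomial is Σ q^(k)(0)/k! · u^k.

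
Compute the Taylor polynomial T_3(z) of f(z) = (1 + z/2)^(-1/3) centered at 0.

-7*z^3/324 + z^2/18 - z/6 + 1

f(0) = 1
f′(0) = -1/6
f′′(0) = 1/9
f′′′(0) = -7/54
The Taylor polynomial is Σ f^(k)(0)/k! · z^k.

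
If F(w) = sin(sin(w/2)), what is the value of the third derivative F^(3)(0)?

Substitute the inner expansion into the outer series and collect powers.
From the series, [w^3] F = -1/24; multiply by 3! = 6 to get -1/4.

-1/4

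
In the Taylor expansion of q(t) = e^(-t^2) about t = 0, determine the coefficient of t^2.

q(0) = 1
q′(0) = 0
q′′(0) = -2
So c_2 = q′′(0)/2! = -1.

-1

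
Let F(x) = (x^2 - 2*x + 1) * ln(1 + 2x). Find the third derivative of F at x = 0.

52

Distribute the polynomial across the series and collect like powers.
From the series, [x^3] F = 26/3; multiply by 3! = 6 to get 52.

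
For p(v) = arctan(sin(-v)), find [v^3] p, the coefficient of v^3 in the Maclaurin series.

1/2

Plug the Maclaurin series of the inner function into that of the outer and collect terms.
p(0) = 0
p′(0) = -1
p′′(0) = 0
p′′′(0) = 3
Then c_k = p^(k)(0)/k! gives each Taylor coefficient.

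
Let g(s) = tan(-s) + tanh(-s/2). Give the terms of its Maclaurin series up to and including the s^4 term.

-7*s^3/24 - 3*s/2

Expand each term separately and add.
g(0) = 0
g′(0) = -3/2
g′′(0) = 0
g′′′(0) = -7/4
g^(4)(0) = 0
Then c_k = g^(k)(0)/k! gives each Taylor coefficient.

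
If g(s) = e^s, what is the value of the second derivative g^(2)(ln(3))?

The coefficient of (s - ln(3))^2 in the expansion is 3/2, so g′′(ln(3)) = 2! * (3/2) = 3.

3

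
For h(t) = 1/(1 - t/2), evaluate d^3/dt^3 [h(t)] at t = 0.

The coefficient of t^3 in the expansion is 1/8, so h′′′(0) = 3! * (1/8) = 3/4.

3/4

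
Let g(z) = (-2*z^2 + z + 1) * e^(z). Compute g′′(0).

Multiply each power in the prefactor through the base expansion.
The coefficient of z^2 in the expansion is -1/2, so g′′(0) = 2! * (-1/2) = -1.

-1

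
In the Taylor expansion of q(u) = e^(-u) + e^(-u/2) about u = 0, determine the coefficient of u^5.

-11/1280

Add the two expansions coefficient-wise.
q(0) = 2
q′(0) = -3/2
q′′(0) = 5/4
q′′′(0) = -9/8
q^(4)(0) = 17/16
q^(5)(0) = -33/32
Then c_k = q^(k)(0)/k! gives each Taylor coefficient.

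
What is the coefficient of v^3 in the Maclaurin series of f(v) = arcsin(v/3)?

1/162

f(0) = 0
f′(0) = 1/3
f′′(0) = 0
f′′′(0) = 1/27
So c_3 = f′′′(0)/3! = 1/162.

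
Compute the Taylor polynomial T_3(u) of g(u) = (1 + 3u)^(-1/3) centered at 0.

-14*u^3/3 + 2*u^2 - u + 1

g(0) = 1
g′(0) = -1
g′′(0) = 4
g′′′(0) = -28
The Taylor polynomial is Σ g^(k)(0)/k! · u^k.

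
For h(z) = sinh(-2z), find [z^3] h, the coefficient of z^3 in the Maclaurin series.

-4/3

Apply the Taylor formula c_k = f^(k)(a)/k!.
h(0) = 0
h′(0) = -2
h′′(0) = 0
h′′′(0) = -8
So c_3 = h′′′(0)/3! = -4/3.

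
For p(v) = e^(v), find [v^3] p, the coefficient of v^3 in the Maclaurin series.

1/6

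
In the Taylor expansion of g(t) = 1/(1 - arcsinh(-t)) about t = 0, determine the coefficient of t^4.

Compose series: expand the inner function first, then feed it into the outer expansion.
g(0) = 1
g′(0) = -1
g′′(0) = 2
g′′′(0) = -5
g^(4)(0) = 16

2/3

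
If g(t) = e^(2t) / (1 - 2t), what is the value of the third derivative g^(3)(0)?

Take the Cauchy product of the two expansions.
From the series, [t^3] g = 64/3; multiply by 3! = 6 to get 128.

128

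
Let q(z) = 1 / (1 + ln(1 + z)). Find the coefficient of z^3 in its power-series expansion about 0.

Use the geometric series for the reciprocal, then substitute.
[z^0] = 1;  [z^1] = -1;  [z^2] = 3/2;  [z^3] = -7/3.

-7/3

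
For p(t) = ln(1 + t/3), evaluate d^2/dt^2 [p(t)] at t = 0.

The coefficient of t^2 in the expansion is -1/18, so p′′(0) = 2! * (-1/18) = -1/9.

-1/9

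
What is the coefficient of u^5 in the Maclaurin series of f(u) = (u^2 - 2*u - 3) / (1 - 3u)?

-864

Shift and add copies of the series according to the polynomial's terms.
So c_5 = f^(5)(0)/5! = -864.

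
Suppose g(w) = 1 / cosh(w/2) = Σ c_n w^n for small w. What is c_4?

Write the quotient as an unknown series and match coefficients against numerator = denominator · series.
So c_4 = g^(4)(0)/4! = 5/384.

5/384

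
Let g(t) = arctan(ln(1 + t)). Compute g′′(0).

Compose series: expand the inner function first, then feed it into the outer expansion.
The coefficient of t^2 in the expansion is -1/2, so g′′(0) = 2! * (-1/2) = -1.

-1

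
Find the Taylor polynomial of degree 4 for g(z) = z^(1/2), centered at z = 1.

-5*(z - 1)^4/128 + (z - 1)^3/16 - (z - 1)^2/8 + (z - 1)/2 + 1

[(z - 1)^0] = 1;  [(z - 1)^1] = 1/2;  [(z - 1)^2] = -1/8;  [(z - 1)^3] = 1/16;  [(z - 1)^4] = -5/128.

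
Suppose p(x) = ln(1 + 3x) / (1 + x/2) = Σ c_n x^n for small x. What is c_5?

2469/40

Expand each factor separately, then convolve coefficients.
p(0) = 0
p′(0) = 3
p′′(0) = -12
p′′′(0) = 72
p^(4)(0) = -630
p^(5)(0) = 7407
Dividing each by k! gives the coefficients c_0, ..., c_5.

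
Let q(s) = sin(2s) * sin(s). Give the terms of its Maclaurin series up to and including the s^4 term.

Write out both Maclaurin series and multiply, keeping only the needed powers.
q(0) = 0
q′(0) = 0
q′′(0) = 4
q′′′(0) = 0
q^(4)(0) = -40
The Taylor polynomial is Σ q^(k)(0)/k! · s^k.

-5*s^4/3 + 2*s^2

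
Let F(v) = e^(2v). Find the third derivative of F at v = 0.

8

The coefficient of v^3 in the expansion is 4/3, so F′′′(0) = 3! * (4/3) = 8.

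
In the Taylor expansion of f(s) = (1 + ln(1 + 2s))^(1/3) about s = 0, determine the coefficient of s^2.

Let u equal the inner series; expand the outer function in u and truncate.
f(0) = 1
f′(0) = 2/3
f′′(0) = -20/9
So c_2 = f′′(0)/2! = -10/9.

-10/9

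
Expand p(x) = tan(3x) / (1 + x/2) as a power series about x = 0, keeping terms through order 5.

2787*x^5/80 - 39*x^4/8 + 39*x^3/4 - 3*x^2/2 + 3*x

Take the Cauchy product of the two expansions.
p(0) = 0
p′(0) = 3
p′′(0) = -3
p′′′(0) = 117/2
p^(4)(0) = -117
p^(5)(0) = 8361/2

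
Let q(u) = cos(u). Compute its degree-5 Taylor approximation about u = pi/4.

-sqrt(2)*(u - pi/4)^5/240 + sqrt(2)*(u - pi/4)^4/48 + sqrt(2)*(u - pi/4)^3/12 - sqrt(2)*(u - pi/4)^2/4 - sqrt(2)*(u - pi/4)/2 + sqrt(2)/2

q(pi/4) = sqrt(2)/2
q′(pi/4) = -sqrt(2)/2
q′′(pi/4) = -sqrt(2)/2
q′′′(pi/4) = sqrt(2)/2
q^(4)(pi/4) = sqrt(2)/2
q^(5)(pi/4) = -sqrt(2)/2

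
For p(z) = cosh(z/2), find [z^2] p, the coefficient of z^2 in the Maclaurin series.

p(0) = 1
p′(0) = 0
p′′(0) = 1/4
So c_2 = p′′(0)/2! = 1/8.

1/8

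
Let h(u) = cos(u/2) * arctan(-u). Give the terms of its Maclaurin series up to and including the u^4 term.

11*u^3/24 - u

Multiply the two series term by term and collect like powers.
[u^0] = 0;  [u^1] = -1;  [u^2] = 0;  [u^3] = 11/24;  [u^4] = 0.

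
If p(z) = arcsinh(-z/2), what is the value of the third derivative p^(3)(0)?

1/8

The coefficient of z^3 in the expansion is 1/48, so p′′′(0) = 3! * (1/48) = 1/8.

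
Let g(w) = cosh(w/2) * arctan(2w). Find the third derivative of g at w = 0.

Multiply the two series term by term and collect like powers.
The coefficient of w^3 in the expansion is -29/12, so g′′′(0) = 3! * (-29/12) = -29/2.

-29/2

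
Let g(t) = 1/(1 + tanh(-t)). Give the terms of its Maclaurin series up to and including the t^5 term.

2*t^5/15 + t^4/3 + 2*t^3/3 + t^2 + t + 1

Substitute the inner expansion into the outer series and collect powers.
g(0) = 1
g′(0) = 1
g′′(0) = 2
g′′′(0) = 4
g^(4)(0) = 8
g^(5)(0) = 16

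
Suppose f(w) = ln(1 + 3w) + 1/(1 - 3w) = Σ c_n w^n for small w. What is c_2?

9/2

Expand each term separately and add.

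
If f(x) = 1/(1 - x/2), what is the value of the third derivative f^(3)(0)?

3/4

The coefficient of x^3 in the expansion is 1/8, so f′′′(0) = 3! * (1/8) = 3/4.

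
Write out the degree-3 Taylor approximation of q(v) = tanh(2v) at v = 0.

-8*v^3/3 + 2*v

Apply the Taylor formula c_k = f^(k)(a)/k!.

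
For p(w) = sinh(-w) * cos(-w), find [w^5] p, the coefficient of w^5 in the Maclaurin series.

Write out both Maclaurin series and multiply, keeping only the needed powers.
p(0) = 0
p′(0) = -1
p′′(0) = 0
p′′′(0) = 2
p^(4)(0) = 0
p^(5)(0) = 4
So c_5 = p^(5)(0)/5! = 1/30.

1/30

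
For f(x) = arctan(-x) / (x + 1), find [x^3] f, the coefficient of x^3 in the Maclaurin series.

Multiply the numerator's expansion by the denominator's geometric series.
[x^0] = 0;  [x^1] = -1;  [x^2] = 1;  [x^3] = -2/3.

-2/3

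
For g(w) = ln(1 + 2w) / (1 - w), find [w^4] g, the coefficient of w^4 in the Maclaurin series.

Write out both Maclaurin series and multiply, keeping only the needed powers.
[w^0] = 0;  [w^1] = 2;  [w^2] = 0;  [w^3] = 8/3;  [w^4] = -4/3.
So c_4 = g^(4)(0)/4! = -4/3.

-4/3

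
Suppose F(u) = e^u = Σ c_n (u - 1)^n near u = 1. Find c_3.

Compute the successive derivatives at the expansion point and divide by k!.

e/6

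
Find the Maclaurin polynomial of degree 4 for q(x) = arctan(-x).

x^3/3 - x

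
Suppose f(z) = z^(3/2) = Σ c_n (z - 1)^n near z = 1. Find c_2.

3/8

Compute the successive derivatives at the expansion point and divide by k!.
f(1) = 1
f′(1) = 3/2
f′′(1) = 3/4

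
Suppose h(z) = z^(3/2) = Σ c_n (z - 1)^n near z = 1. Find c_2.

h(1) = 1
h′(1) = 3/2
h′′(1) = 3/4
So c_2 = h′′(1)/2! = 3/8.

3/8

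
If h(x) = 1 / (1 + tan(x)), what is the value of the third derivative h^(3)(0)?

Write 1/(1+u) = 1 - u + u^2 - u^3 + ... and substitute the series for u.
From the series, [x^3] h = -4/3; multiply by 3! = 6 to get -8.

-8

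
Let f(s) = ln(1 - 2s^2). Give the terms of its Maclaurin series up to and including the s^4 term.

Compute the successive derivatives at the expansion point and divide by k!.
[s^0] = 0;  [s^1] = 0;  [s^2] = -2;  [s^3] = 0;  [s^4] = -2.

-2*s^4 - 2*s^2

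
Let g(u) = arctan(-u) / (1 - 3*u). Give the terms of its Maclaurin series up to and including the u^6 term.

-1173*u^6/5 - 391*u^5/5 - 26*u^4 - 26*u^3/3 - 3*u^2 - u

Multiply the numerator's expansion by the denominator's geometric series.
g(0) = 0
g′(0) = -1
g′′(0) = -6
g′′′(0) = -52
g^(4)(0) = -624
g^(5)(0) = -9384
g^(6)(0) = -168912
The Taylor polynomial is Σ g^(k)(0)/k! · u^k.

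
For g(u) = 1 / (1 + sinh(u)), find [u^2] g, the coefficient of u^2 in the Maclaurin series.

1

Write 1/(1+u) = 1 - u + u^2 - u^3 + ... and substitute the series for u.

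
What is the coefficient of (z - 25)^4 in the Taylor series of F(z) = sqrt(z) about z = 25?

F(25) = 5
F′(25) = 1/10
F′′(25) = -1/500
F′′′(25) = 3/25000
F^(4)(25) = -3/250000

-1/2000000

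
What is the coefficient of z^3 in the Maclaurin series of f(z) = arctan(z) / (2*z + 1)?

Expand 1/(denominator) as a geometric series and multiply by the numerator's series.

11/3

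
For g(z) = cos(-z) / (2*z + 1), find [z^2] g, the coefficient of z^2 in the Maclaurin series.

7/2

Multiply the numerator's expansion by the denominator's geometric series.
g(0) = 1
g′(0) = -2
g′′(0) = 7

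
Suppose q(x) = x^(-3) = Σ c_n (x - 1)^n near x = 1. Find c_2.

Differentiate repeatedly and evaluate at the center.
q(1) = 1
q′(1) = -3
q′′(1) = 12

6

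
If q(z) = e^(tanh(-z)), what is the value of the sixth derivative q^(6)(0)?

97

Let u equal the inner series; expand the outer function in u and truncate.
The coefficient of z^6 in the expansion is 97/720, so q^(6)(0) = 6! * (97/720) = 97.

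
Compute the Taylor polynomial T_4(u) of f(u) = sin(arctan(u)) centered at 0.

-u^3/2 + u

Substitute the inner expansion into the outer series and collect powers.
f(0) = 0
f′(0) = 1
f′′(0) = 0
f′′′(0) = -3
f^(4)(0) = 0
Then c_k = f^(k)(0)/k! gives each Taylor coefficient.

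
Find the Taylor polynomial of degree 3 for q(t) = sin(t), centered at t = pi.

Apply the Taylor formula c_k = f^(k)(a)/k!.
[(t - pi)^0] = 0;  [(t - pi)^1] = -1;  [(t - pi)^2] = 0;  [(t - pi)^3] = 1/6.

(t - pi)^3/6 - (t - pi)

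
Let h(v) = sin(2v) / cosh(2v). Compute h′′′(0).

-32

Divide the numerator series by the denominator series (power-series long division).
The coefficient of v^3 in the expansion is -16/3, so h′′′(0) = 3! * (-16/3) = -32.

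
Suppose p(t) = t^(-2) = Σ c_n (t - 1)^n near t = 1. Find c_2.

3

Differentiate repeatedly and evaluate at the center.
[(t - 1)^0] = 1;  [(t - 1)^1] = -2;  [(t - 1)^2] = 3.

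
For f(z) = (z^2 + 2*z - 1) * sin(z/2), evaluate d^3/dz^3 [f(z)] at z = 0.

Distribute the polynomial across the series and collect like powers.
The coefficient of z^3 in the expansion is 25/48, so f′′′(0) = 3! * (25/48) = 25/8.

25/8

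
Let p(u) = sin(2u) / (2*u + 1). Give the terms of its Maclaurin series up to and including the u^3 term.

Multiply the numerator's expansion by the denominator's geometric series.
p(0) = 0
p′(0) = 2
p′′(0) = -8
p′′′(0) = 40

20*u^3/3 - 4*u^2 + 2*u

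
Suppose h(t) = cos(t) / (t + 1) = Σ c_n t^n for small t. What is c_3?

Expand 1/(denominator) as a geometric series and multiply by the numerator's series.
[t^0] = 1;  [t^1] = -1;  [t^2] = 1/2;  [t^3] = -1/2.

-1/2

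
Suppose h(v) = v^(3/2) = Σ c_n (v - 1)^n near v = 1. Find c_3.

-1/16

h(1) = 1
h′(1) = 3/2
h′′(1) = 3/4
h′′′(1) = -3/8
The Taylor polynomial is Σ h^(k)(1)/k! · (v - 1)^k.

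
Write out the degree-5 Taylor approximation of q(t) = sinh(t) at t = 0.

t^5/120 + t^3/6 + t

q(0) = 0
q′(0) = 1
q′′(0) = 0
q′′′(0) = 1
q^(4)(0) = 0
q^(5)(0) = 1
The Taylor polynomial is Σ q^(k)(0)/k! · t^k.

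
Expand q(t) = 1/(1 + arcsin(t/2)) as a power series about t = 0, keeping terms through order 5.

-63*t^5/1280 + t^4/12 - 7*t^3/48 + t^2/4 - t/2 + 1

Let u equal the inner series; expand the outer function in u and truncate.
[t^0] = 1;  [t^1] = -1/2;  [t^2] = 1/4;  [t^3] = -7/48;  [t^4] = 1/12;  [t^5] = -63/1280.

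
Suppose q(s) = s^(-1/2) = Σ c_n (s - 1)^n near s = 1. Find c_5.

q(1) = 1
q′(1) = -1/2
q′′(1) = 3/4
q′′′(1) = -15/8
q^(4)(1) = 105/16
q^(5)(1) = -945/32

-63/256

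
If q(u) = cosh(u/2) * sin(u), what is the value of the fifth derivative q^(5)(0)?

Take the Cauchy product of the two expansions.
The coefficient of u^5 in the expansion is -19/1920, so q^(5)(0) = 5! * (-19/1920) = -19/16.

-19/16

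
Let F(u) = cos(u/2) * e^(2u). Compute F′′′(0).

13/2

Take the Cauchy product of the two expansions.
The coefficient of u^3 in the expansion is 13/12, so F′′′(0) = 3! * (13/12) = 13/2.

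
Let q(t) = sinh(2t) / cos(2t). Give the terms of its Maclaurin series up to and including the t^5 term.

48*t^5/5 + 16*t^3/3 + 2*t

Write the quotient as an unknown series and match coefficients against numerator = denominator · series.
[t^0] = 0;  [t^1] = 2;  [t^2] = 0;  [t^3] = 16/3;  [t^4] = 0;  [t^5] = 48/5.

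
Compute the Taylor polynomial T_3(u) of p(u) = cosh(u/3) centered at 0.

u^2/18 + 1

[u^0] = 1;  [u^1] = 0;  [u^2] = 1/18;  [u^3] = 0.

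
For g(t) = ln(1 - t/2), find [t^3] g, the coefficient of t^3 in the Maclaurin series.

-1/24

[t^0] = 0;  [t^1] = -1/2;  [t^2] = -1/8;  [t^3] = -1/24.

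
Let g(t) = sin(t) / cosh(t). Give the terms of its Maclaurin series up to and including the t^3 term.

-2*t^3/3 + t

Invert the denominator's series and multiply.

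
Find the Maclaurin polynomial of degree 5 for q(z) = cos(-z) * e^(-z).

z^5/30 - z^4/6 + z^3/3 - z + 1

Multiply the two series term by term and collect like powers.
q(0) = 1
q′(0) = -1
q′′(0) = 0
q′′′(0) = 2
q^(4)(0) = -4
q^(5)(0) = 4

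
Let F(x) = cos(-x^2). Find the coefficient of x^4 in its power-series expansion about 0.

c_4 = F^(4)(0)/4! = -1/2.

-1/2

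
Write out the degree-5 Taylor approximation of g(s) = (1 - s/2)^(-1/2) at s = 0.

g(0) = 1
g′(0) = 1/4
g′′(0) = 3/16
g′′′(0) = 15/64
g^(4)(0) = 105/256
g^(5)(0) = 945/1024
Then c_k = g^(k)(0)/k! gives each Taylor coefficient.

63*s^5/8192 + 35*s^4/2048 + 5*s^3/128 + 3*s^2/32 + s/4 + 1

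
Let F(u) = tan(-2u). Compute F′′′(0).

From the series, [u^3] F = -8/3; multiply by 3! = 6 to get -16.

-16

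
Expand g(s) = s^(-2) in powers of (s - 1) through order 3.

-4*(s - 1)^3 + 3*(s - 1)^2 - 2*(s - 1) + 1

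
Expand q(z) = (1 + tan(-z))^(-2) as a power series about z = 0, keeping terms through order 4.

7*z^4 + 14*z^3/3 + 3*z^2 + 2*z + 1

Substitute the inner expansion into the outer series and collect powers.
q(0) = 1
q′(0) = 2
q′′(0) = 6
q′′′(0) = 28
q^(4)(0) = 168
Dividing each by k! gives the coefficients c_0, ..., c_4.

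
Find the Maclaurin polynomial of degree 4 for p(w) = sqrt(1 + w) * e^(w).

Expand each factor separately, then convolve coefficients.
[w^0] = 1;  [w^1] = 3/2;  [w^2] = 7/8;  [w^3] = 17/48;  [w^4] = 11/128.

11*w^4/128 + 17*w^3/48 + 7*w^2/8 + 3*w/2 + 1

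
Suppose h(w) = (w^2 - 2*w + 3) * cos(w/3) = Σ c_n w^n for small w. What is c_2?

Multiply each power in the prefactor through the base expansion.
[w^0] = 3;  [w^1] = -2;  [w^2] = 5/6.

5/6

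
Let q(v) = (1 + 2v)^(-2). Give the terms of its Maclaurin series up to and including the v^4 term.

80*v^4 - 32*v^3 + 12*v^2 - 4*v + 1

q(0) = 1
q′(0) = -4
q′′(0) = 24
q′′′(0) = -192
q^(4)(0) = 1920
Then c_k = q^(k)(0)/k! gives each Taylor coefficient.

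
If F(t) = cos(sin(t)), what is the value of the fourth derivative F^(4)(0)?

5

Plug the Maclaurin series of the inner function into that of the outer and collect terms.
From the series, [t^4] F = 5/24; multiply by 4! = 24 to get 5.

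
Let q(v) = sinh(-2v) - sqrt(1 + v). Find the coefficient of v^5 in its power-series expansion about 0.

-1129/3840

Combine the two series term by term.
q(0) = -1
q′(0) = -5/2
q′′(0) = 1/4
q′′′(0) = -67/8
q^(4)(0) = 15/16
q^(5)(0) = -1129/32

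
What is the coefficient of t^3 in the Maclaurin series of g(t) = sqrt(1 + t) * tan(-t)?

Take the Cauchy product of the two expansions.
So c_3 = g′′′(0)/3! = -5/24.

-5/24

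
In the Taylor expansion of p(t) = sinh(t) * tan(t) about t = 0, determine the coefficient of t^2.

1

Write out both Maclaurin series and multiply, keeping only the needed powers.
p(0) = 0
p′(0) = 0
p′′(0) = 2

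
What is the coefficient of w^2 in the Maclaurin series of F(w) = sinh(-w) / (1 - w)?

-1

Write out both Maclaurin series and multiply, keeping only the needed powers.
F(0) = 0
F′(0) = -1
F′′(0) = -2
So c_2 = F′′(0)/2! = -1.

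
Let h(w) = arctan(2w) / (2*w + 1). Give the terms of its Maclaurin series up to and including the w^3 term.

16*w^3/3 - 4*w^2 + 2*w

Multiply the numerator's expansion by the denominator's geometric series.
h(0) = 0
h′(0) = 2
h′′(0) = -8
h′′′(0) = 32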